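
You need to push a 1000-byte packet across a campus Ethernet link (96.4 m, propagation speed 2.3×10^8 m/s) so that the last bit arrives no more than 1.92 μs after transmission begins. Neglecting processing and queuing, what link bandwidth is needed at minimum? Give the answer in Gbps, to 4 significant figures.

5.330 Gbps

L = 8000 bits.
Propagation delay = 96.4 / 2.3e+08 = 0.41913 μs.
Transmission budget = 1.92 − 0.41913 = 1.50087 μs.
R ≥ L / t_tx = 8000 bits / 1.50087e-06 s = 5.330 Gbps.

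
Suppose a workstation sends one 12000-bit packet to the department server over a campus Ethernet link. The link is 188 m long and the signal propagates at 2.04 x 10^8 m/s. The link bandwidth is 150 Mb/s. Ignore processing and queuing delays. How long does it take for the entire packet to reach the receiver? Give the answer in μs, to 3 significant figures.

80.9 μs

Transmission delay = L/R = 12000 / 150000000 = 80 μs.
Propagation delay = d/s = 188 m / 204000000 m/s = 0.921569 μs.
Total = 80.9 μs.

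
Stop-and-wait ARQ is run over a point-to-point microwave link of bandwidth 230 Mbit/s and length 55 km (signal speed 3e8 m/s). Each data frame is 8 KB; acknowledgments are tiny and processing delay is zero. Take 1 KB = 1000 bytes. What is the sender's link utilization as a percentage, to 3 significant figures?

43.1 %

t_tx = L/R = 64000/230000000 = 0.000278261 s.
t_prop = 55000/300000000 = 0.000183333 s; RTT = 0.000366667 s.
Cycle = t_tx + RTT = 0.000644928 s.
Utilization = t_tx / cycle = 0.000278261/0.000644928 = 43.1 %.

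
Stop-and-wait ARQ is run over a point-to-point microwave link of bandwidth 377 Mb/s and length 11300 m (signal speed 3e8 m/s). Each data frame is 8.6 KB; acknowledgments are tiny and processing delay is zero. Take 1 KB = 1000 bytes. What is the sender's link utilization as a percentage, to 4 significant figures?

70.78 %

t_tx = L/R = 68800/377000000 = 0.000182493 s.
t_prop = 11300/300000000 = 3.76667e-05 s; RTT = 7.53333e-05 s.
Cycle = t_tx + RTT = 0.000257827 s.
Utilization = t_tx / cycle = 0.000182493/0.000257827 = 70.78 %.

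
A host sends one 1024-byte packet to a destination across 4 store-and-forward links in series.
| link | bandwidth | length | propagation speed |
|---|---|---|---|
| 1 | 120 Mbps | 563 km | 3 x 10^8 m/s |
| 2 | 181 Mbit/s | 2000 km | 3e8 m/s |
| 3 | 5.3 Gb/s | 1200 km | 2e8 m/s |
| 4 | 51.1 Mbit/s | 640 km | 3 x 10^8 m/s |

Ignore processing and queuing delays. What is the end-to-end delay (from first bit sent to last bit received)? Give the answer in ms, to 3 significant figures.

L = 1024 × 8 = 8192 bits.
Transmission delays (L/R per hop): 0.0682667, 0.0452597, 0.00154566, 0.160313 ms; sum = 0.275385 ms.
Propagation delays (d/s per hop): 1.87667, 6.66667, 6, 2.13333 ms; sum = 16.6767 ms.
End-to-end = 17.0 ms.

17.0 ms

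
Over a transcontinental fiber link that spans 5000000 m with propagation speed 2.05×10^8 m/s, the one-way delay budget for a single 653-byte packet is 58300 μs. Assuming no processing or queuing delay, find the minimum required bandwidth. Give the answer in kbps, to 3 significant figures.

L = 5224 bits.
Propagation delay = 5000000 / 2.05e+08 = 24390.2 μs.
Transmission budget = 58300 − 24390.2 = 33909.8 μs.
R ≥ L / t_tx = 5224 bits / 0.0339098 s = 154 kbps.

154 kbps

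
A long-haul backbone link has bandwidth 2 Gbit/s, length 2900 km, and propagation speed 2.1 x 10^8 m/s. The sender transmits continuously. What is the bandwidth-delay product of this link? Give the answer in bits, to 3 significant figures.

Propagation delay = 2900000 / 210000000 = 0.0138095 s.
BDP = R × t_prop = 2000000000 × 0.0138095 = 27619000 bits.

27600000 bits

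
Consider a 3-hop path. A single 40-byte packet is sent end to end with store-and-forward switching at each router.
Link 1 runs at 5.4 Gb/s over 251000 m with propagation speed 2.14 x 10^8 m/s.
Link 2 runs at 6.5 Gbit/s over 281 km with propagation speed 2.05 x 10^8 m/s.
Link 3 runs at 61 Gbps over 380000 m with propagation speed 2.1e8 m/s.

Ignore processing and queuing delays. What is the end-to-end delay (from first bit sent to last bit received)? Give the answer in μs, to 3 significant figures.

4350 μs

L = 40 × 8 = 320 bits.
Transmission delays (L/R per hop): 0.0592593, 0.0492308, 0.0052459 μs; sum = 0.113736 μs.
Propagation delays (d/s per hop): 1172.9, 1370.73, 1809.52 μs; sum = 4353.15 μs.
End-to-end = 4350 μs.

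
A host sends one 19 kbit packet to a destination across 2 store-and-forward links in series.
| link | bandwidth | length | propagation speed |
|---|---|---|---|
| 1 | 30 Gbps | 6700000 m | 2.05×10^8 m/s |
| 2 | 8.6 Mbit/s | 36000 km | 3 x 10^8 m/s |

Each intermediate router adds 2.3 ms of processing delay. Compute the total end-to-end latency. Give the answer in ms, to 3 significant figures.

157 ms

L = 19000 bits.
Transmission delays (L/R per hop): 0.000633333, 2.2093 ms; sum = 2.20994 ms.
Propagation delays (d/s per hop): 32.6829, 120 ms; sum = 152.683 ms.
Processing at 1 router(s): 1 × 2.3 ms = 2.3 ms.
End-to-end = 157 ms.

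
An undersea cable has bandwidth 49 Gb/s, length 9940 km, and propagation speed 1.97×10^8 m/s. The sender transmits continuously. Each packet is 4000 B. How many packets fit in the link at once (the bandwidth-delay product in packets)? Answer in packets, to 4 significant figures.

Propagation delay = 9940000 / 197000000 = 0.0504569 s.
BDP = R × t_prop = 49000000000 × 0.0504569 = 2472390000 bits.
In packets of 32000 bits: 77260 packets.

77260 packets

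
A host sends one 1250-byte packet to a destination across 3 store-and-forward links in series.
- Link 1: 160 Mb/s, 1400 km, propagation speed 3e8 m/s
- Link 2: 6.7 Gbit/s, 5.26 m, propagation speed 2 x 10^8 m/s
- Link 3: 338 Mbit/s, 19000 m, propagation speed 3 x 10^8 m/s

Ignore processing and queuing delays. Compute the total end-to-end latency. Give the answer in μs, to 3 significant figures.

4820 μs

L = 1250 × 8 = 10000 bits.
Transmission delays (L/R per hop): 62.5, 1.49254, 29.5858 μs; sum = 93.5783 μs.
Propagation delays (d/s per hop): 4666.67, 0.0263, 63.3333 μs; sum = 4730.03 μs.
End-to-end = 4820 μs.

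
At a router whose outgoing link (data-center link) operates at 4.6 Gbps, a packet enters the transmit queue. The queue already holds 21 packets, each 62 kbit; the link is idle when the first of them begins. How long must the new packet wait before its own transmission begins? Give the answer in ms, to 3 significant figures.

0.283 ms

Each queued packet: L/R = 62000/4600000000 = 0.0134783 ms.
21 queued → 0.283043 ms.
Queuing delay = 0.283 ms.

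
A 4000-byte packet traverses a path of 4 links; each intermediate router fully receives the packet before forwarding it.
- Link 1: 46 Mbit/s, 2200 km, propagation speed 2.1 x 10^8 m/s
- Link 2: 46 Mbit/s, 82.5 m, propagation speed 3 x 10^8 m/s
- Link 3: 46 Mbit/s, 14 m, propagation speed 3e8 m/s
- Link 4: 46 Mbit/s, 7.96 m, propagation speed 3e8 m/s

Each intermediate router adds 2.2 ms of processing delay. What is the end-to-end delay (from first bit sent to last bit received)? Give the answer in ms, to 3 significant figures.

L = 4000 × 8 = 32000 bits.
Transmission delay per hop = L/R = 32000/46000000 = 0.695652 ms; 4 hops → 2.78261 ms.
Propagation delays (d/s per hop): 10.4762, 0.000275, 4.66667e-05, 2.65333e-05 ms; sum = 10.4765 ms.
Processing at 3 router(s): 3 × 2.2 ms = 6.6 ms.
End-to-end = 19.9 ms.

19.9 ms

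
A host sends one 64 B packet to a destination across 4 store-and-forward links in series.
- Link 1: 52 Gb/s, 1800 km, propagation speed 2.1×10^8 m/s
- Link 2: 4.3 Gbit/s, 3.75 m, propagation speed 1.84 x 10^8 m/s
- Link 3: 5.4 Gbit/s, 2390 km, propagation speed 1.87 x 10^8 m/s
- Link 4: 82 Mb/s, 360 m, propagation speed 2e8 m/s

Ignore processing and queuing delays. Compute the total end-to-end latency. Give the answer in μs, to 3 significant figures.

L = 64 × 8 = 512 bits.
Transmission delays (L/R per hop): 0.00984615, 0.11907, 0.0948148, 6.2439 μs; sum = 6.46763 μs.
Propagation delays (d/s per hop): 8571.43, 0.0203804, 12780.7, 1.8 μs; sum = 21354 μs.
End-to-end = 21400 μs.

21400 μs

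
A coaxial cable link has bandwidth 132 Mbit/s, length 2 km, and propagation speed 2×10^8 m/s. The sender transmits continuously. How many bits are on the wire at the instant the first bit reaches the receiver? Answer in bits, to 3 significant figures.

Propagation delay = 2000 / 200000000 = 1e-05 s.
BDP = R × t_prop = 132000000 × 1e-05 = 1320 bits.

1320 bits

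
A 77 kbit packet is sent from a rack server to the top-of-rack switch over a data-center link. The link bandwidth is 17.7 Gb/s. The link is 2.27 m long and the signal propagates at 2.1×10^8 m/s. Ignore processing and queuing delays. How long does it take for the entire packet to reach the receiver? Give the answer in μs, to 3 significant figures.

L = 77000 bits.
Transmission delay = L/R = 77000 / 17700000000 = 4.35028 μs.
Propagation delay = d/s = 2.27 m / 210000000 m/s = 0.0108095 μs.
Total = 4.36 μs.

4.36 μs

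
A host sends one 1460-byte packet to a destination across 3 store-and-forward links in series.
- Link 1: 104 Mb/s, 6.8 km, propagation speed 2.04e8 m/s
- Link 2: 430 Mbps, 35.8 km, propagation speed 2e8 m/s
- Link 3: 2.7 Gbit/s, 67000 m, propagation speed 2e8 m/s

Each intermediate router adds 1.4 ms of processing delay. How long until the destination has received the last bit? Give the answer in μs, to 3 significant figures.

3490 μs

L = 1460 × 8 = 11680 bits.
Transmission delays (L/R per hop): 112.308, 27.1628, 4.32593 μs; sum = 143.796 μs.
Propagation delays (d/s per hop): 33.3333, 179, 335 μs; sum = 547.333 μs.
Processing at 2 router(s): 2 × 1.4 ms = 2800 μs.
End-to-end = 3490 μs.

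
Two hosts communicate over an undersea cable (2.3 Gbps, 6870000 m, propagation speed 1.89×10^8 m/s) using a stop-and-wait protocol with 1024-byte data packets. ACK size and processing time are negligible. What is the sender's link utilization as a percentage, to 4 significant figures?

t_tx = L/R = 8192/2300000000 = 3.56174e-06 s.
t_prop = 6870000/189000000 = 0.0363492 s; RTT = 0.0726984 s.
Cycle = t_tx + RTT = 0.072702 s.
Utilization = t_tx / cycle = 3.56174e-06/0.072702 = 0.004899 %.

0.004899 %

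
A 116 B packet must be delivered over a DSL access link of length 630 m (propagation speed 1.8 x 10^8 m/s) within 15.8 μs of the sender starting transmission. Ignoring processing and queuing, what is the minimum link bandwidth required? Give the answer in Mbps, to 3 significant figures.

L = 928 bits.
Propagation delay = 630 / 180000000 = 3.5 μs.
Transmission budget = 15.8 − 3.5 = 12.3 μs.
R ≥ L / t_tx = 928 bits / 1.23e-05 s = 75.4 Mbps.

75.4 Mbps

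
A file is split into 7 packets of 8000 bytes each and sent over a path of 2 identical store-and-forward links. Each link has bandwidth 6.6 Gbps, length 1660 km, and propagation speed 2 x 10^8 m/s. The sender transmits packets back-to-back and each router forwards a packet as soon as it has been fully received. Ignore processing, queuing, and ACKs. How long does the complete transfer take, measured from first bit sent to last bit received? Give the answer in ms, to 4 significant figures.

16.68 ms

Per-hop transmission t_tx = L/R = 64000/6600000000 = 0.00969697 ms.
Per-hop propagation t_prop = 1660000/200000000 = 8.3 ms.
Pipeline fill: first packet needs 2·t_tx to clear all hops; remaining 6 packets each add one t_tx.
Total = (2+7-1)·t_tx + 2·t_prop = 8·0.00969697 + 2·8.3 = 16.68 ms.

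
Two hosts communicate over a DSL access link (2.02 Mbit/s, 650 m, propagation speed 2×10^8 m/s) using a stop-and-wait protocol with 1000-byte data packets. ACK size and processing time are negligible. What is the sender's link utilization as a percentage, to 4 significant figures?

99.84 %

t_tx = L/R = 8000/2020000 = 0.0039604 s.
t_prop = 650/200000000 = 3.25e-06 s; RTT = 6.5e-06 s.
Cycle = t_tx + RTT = 0.0039669 s.
Utilization = t_tx / cycle = 0.0039604/0.0039669 = 99.84 %.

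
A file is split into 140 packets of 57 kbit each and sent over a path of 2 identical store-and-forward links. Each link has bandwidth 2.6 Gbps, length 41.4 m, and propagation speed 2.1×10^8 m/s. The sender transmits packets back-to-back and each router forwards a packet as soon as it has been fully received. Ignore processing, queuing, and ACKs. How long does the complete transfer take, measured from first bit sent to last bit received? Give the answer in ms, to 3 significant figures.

3.09 ms

Per-hop transmission t_tx = L/R = 57000/2600000000 = 0.0219231 ms.
Per-hop propagation t_prop = 41.4/210000000 = 0.000197143 ms.
Pipeline fill: first packet needs 2·t_tx to clear all hops; remaining 139 packets each add one t_tx.
Total = (2+140-1)·t_tx + 2·t_prop = 141·0.0219231 + 2·0.000197143 = 3.09 ms.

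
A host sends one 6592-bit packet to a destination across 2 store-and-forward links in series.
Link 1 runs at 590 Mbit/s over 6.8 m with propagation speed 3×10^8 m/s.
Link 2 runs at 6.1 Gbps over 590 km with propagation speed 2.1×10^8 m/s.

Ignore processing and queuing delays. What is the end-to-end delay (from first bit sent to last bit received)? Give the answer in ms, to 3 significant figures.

Transmission delays (L/R per hop): 0.0111729, 0.00108066 ms; sum = 0.0122535 ms.
Propagation delays (d/s per hop): 2.26667e-05, 2.80952 ms; sum = 2.80955 ms.
End-to-end = 2.82 ms.

2.82 ms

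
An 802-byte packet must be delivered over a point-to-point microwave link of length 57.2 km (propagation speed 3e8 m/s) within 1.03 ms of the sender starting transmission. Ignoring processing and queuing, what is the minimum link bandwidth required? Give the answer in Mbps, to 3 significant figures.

7.64 Mbps

L = 6416 bits.
Propagation delay = 57200 / 300000000 = 0.190667 ms.
Transmission budget = 1.03 − 0.190667 = 0.839333 ms.
R ≥ L / t_tx = 6416 bits / 0.000839333 s = 7.64 Mbps.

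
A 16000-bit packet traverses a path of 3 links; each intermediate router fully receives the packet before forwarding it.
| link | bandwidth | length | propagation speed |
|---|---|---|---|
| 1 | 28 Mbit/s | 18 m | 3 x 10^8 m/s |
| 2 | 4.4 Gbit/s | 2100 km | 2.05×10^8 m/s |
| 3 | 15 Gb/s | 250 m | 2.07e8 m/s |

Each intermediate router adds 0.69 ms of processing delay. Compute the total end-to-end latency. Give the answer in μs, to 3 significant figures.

12200 μs

Transmission delays (L/R per hop): 571.429, 3.63636, 1.06667 μs; sum = 576.132 μs.
Propagation delays (d/s per hop): 0.06, 10243.9, 1.20773 μs; sum = 10245.2 μs.
Processing at 2 router(s): 2 × 0.69 ms = 1380 μs.
End-to-end = 12200 μs.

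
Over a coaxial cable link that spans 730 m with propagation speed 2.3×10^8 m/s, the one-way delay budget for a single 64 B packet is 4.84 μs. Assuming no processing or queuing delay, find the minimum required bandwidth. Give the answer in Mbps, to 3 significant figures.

307 Mbps

L = 512 bits.
Propagation delay = 730 / 2.3e+08 = 3.17391 μs.
Transmission budget = 4.84 − 3.17391 = 1.66609 μs.
R ≥ L / t_tx = 512 bits / 1.66609e-06 s = 307 Mbps.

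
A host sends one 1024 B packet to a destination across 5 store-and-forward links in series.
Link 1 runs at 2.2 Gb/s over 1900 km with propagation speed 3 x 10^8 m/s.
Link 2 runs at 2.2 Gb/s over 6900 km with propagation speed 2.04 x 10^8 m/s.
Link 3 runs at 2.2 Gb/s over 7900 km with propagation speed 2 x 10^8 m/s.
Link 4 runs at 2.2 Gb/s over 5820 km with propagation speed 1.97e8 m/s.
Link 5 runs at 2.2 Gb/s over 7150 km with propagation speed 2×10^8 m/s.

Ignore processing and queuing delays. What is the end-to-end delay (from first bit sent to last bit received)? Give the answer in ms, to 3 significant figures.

L = 1024 × 8 = 8192 bits.
Transmission delay per hop = L/R = 8192/2200000000 = 0.00372364 ms; 5 hops → 0.0186182 ms.
Propagation delays (d/s per hop): 6.33333, 33.8235, 39.5, 29.5431, 35.75 ms; sum = 144.95 ms.
End-to-end = 145 ms.

145 ms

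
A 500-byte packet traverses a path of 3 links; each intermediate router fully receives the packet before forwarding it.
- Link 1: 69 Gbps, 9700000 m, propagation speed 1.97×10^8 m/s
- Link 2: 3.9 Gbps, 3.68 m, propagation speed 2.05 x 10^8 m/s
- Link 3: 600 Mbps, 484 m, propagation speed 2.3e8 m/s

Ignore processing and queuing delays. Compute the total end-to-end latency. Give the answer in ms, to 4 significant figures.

49.25 ms

L = 500 × 8 = 4000 bits.
Transmission delays (L/R per hop): 5.7971e-05, 0.00102564, 0.00666667 ms; sum = 0.00775028 ms.
Propagation delays (d/s per hop): 49.2386, 1.79512e-05, 0.00210435 ms; sum = 49.2407 ms.
End-to-end = 49.25 ms.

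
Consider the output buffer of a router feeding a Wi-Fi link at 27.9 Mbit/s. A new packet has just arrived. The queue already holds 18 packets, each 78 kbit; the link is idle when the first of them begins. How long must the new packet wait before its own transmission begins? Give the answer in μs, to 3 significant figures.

Each queued packet: L/R = 78000/27900000 = 2795.7 μs.
18 queued → 50322.6 μs.
Queuing delay = 50300 μs.

50300 μs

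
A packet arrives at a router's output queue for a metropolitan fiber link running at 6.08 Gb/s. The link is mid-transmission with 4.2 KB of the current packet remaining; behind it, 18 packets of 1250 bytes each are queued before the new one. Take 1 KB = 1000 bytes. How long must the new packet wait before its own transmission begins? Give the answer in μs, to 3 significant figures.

35.1 μs

Each queued packet: L/R = 10000/6080000000 = 1.64474 μs.
18 queued → 29.6053 μs.
Plus remaining 33600 bits of current packet: 5.52632 μs.
Queuing delay = 35.1 μs.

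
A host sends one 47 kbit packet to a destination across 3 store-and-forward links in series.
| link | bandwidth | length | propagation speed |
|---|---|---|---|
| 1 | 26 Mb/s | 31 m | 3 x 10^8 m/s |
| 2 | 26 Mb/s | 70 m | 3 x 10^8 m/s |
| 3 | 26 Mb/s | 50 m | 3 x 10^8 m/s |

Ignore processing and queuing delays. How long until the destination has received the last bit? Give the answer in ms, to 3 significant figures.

5.42 ms

L = 47000 bits.
Transmission delay per hop = L/R = 47000/26000000 = 1.80769 ms; 3 hops → 5.42308 ms.
Propagation delays (d/s per hop): 0.000103333, 0.000233333, 0.000166667 ms; sum = 0.000503333 ms.
End-to-end = 5.42 ms.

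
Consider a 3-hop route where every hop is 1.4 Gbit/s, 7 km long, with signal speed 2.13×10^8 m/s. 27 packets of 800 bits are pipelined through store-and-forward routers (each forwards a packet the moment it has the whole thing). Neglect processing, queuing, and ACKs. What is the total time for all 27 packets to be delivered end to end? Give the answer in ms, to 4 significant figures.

Per-hop transmission t_tx = L/R = 800/1400000000 = 0.000571429 ms.
Per-hop propagation t_prop = 7000/213000000 = 0.0328638 ms.
Pipeline fill: first packet needs 3·t_tx to clear all hops; remaining 26 packets each add one t_tx.
Total = (3+27-1)·t_tx + 3·t_prop = 29·0.000571429 + 3·0.0328638 = 0.1152 ms.

0.1152 ms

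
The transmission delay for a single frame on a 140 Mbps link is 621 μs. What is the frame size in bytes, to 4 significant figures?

10870 bytes

L = R × t_tx = 140000000 b/s × 0.000621 s = 86940 bits.
In bytes: 86940 / 8 = 10870 bytes.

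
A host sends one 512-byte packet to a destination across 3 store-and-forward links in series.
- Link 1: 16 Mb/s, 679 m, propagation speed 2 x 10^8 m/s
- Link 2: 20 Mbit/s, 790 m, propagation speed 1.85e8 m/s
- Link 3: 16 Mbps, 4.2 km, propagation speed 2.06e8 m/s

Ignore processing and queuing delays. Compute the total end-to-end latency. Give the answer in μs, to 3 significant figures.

745 μs

L = 512 × 8 = 4096 bits.
Transmission delays (L/R per hop): 256, 204.8, 256 μs; sum = 716.8 μs.
Propagation delays (d/s per hop): 3.395, 4.27027, 20.3883 μs; sum = 28.0536 μs.
End-to-end = 745 μs.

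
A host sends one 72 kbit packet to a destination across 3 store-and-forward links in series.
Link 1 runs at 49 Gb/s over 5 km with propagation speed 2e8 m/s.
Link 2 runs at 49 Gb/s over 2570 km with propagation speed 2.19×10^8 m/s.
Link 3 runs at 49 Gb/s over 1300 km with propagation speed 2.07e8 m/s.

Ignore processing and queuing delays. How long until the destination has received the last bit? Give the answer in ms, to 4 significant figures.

L = 72000 bits.
Transmission delay per hop = L/R = 72000/49000000000 = 0.00146939 ms; 3 hops → 0.00440816 ms.
Propagation delays (d/s per hop): 0.025, 11.7352, 6.28019 ms; sum = 18.0404 ms.
End-to-end = 18.04 ms.

18.04 ms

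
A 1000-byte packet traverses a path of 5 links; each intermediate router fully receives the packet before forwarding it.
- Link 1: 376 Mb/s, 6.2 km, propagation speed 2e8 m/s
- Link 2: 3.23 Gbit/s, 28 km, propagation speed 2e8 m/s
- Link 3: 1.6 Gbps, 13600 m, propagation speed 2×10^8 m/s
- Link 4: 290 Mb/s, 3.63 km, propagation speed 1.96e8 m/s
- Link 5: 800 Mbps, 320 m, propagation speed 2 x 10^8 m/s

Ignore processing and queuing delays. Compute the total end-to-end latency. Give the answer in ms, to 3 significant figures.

0.325 ms

L = 1000 × 8 = 8000 bits.
Transmission delays (L/R per hop): 0.0212766, 0.00247678, 0.005, 0.0275862, 0.01 ms; sum = 0.0663396 ms.
Propagation delays (d/s per hop): 0.031, 0.14, 0.068, 0.0185204, 0.0016 ms; sum = 0.25912 ms.
End-to-end = 0.325 ms.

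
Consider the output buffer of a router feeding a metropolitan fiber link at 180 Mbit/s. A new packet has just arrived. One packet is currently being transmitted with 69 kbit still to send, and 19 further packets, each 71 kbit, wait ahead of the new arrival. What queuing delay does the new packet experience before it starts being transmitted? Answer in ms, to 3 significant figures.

Each queued packet: L/R = 71000/180000000 = 0.394444 ms.
19 queued → 7.49444 ms.
Plus remaining 69000 bits of current packet: 0.383333 ms.
Queuing delay = 7.88 ms.

7.88 ms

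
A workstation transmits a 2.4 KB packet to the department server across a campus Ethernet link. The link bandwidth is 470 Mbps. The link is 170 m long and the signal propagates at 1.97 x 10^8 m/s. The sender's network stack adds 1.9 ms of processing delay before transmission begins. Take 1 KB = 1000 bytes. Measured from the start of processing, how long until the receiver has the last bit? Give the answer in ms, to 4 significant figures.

L = 19200 bits.
Transmission delay = L/R = 19200 / 470000000 = 0.0408511 ms.
Propagation delay = d/s = 170 m / 197000000 m/s = 0.000862944 ms.
Plus processing delay 1.9 ms = 1.9 ms.
Total = 1.942 ms.

1.942 ms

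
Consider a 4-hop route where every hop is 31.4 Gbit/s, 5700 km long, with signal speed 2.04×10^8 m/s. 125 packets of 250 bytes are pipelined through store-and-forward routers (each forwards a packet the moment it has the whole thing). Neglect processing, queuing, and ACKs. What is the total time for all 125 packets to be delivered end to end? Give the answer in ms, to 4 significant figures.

Per-hop transmission t_tx = L/R = 2000/31400000000 = 6.36943e-05 ms.
Per-hop propagation t_prop = 5700000/204000000 = 27.9412 ms.
Pipeline fill: first packet needs 4·t_tx to clear all hops; remaining 124 packets each add one t_tx.
Total = (4+125-1)·t_tx + 4·t_prop = 128·6.36943e-05 + 4·27.9412 = 111.8 ms.

111.8 ms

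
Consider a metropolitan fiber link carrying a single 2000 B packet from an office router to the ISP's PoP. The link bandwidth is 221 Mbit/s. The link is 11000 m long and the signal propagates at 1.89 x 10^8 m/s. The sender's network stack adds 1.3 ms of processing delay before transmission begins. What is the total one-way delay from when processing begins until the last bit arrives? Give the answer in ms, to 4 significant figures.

L = 2000 × 8 = 16000 bits.
Transmission delay = L/R = 16000 / 221000000 = 0.0723982 ms.
Propagation delay = d/s = 11000 m / 189000000 m/s = 0.0582011 ms.
Plus processing delay 1.3 ms = 1.3 ms.
Total = 1.431 ms.

1.431 ms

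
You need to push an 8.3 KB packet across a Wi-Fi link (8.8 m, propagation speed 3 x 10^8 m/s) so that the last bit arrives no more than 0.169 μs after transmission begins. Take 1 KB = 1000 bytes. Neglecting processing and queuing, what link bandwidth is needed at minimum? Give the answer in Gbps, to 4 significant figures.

L = 66400 bits.
Propagation delay = 8.8 / 300000000 = 0.0293333 μs.
Transmission budget = 0.169 − 0.0293333 = 0.139667 μs.
R ≥ L / t_tx = 66400 bits / 1.39667e-07 s = 475.4 Gbps.

475.4 Gbps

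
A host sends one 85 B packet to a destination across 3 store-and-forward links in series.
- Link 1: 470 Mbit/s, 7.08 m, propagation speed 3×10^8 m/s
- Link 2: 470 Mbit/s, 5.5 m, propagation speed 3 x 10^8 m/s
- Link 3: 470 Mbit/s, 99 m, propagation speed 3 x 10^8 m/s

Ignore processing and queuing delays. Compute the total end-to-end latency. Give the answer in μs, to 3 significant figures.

L = 85 × 8 = 680 bits.
Transmission delay per hop = L/R = 680/470000000 = 1.44681 μs; 3 hops → 4.34043 μs.
Propagation delays (d/s per hop): 0.0236, 0.0183333, 0.33 μs; sum = 0.371933 μs.
End-to-end = 4.71 μs.

4.71 μs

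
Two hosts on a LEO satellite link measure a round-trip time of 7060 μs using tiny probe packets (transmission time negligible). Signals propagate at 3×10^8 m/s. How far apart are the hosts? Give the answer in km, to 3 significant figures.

One-way propagation = RTT/2 = 3530 μs.
d = s × t = 300000000 × 0.00353 = 1060 km.

1060 km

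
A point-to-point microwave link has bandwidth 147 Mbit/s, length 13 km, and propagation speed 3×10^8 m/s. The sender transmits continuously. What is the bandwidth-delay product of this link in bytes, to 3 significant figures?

Propagation delay = 13000 / 300000000 = 4.33333e-05 s.
BDP = R × t_prop = 147000000 × 4.33333e-05 = 6370 bits.
In bytes: 6370/8 = 796 bytes.

796 bytes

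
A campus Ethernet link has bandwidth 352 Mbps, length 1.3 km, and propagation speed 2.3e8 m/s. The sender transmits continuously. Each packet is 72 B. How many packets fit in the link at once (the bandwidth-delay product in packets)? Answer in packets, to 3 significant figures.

Propagation delay = 1300 / 2.3e+08 = 5.65217e-06 s.
BDP = R × t_prop = 352000000 × 5.65217e-06 = 1989.57 bits.
In packets of 576 bits: 3.45 packets.

3.45 packets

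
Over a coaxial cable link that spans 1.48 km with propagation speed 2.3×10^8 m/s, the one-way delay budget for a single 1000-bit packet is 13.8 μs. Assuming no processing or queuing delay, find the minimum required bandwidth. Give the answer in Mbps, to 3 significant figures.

Propagation delay = 1480 / 2.3e+08 = 6.43478 μs.
Transmission budget = 13.8 − 6.43478 = 7.36522 μs.
R ≥ L / t_tx = 1000 bits / 7.36522e-06 s = 136 Mbps.

136 Mbps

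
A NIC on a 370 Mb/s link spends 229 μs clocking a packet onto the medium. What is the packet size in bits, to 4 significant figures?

84730 bits

L = R × t_tx = 370000000 b/s × 0.000229 s = 84730 bits.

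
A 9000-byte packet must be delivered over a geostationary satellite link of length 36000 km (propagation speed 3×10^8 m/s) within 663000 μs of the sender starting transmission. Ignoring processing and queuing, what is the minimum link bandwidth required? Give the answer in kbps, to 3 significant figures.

133 kbps

L = 72000 bits.
Propagation delay = 36000000 / 300000000 = 120000 μs.
Transmission budget = 663000 − 120000 = 543000 μs.
R ≥ L / t_tx = 72000 bits / 0.543 s = 133 kbps.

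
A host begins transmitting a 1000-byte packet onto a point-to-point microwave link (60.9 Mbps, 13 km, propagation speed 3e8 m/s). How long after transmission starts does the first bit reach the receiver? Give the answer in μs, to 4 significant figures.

43.33 μs

First bit experiences only propagation delay: d/s = 13000/300000000 = 43.33 μs.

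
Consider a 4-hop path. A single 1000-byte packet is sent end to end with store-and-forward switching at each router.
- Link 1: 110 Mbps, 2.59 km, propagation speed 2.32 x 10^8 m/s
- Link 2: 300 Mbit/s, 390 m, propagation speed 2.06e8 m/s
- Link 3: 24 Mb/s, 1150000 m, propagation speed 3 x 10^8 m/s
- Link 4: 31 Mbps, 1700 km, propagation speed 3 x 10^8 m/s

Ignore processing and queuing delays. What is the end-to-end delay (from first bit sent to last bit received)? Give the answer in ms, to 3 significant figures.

10.2 ms

L = 1000 × 8 = 8000 bits.
Transmission delays (L/R per hop): 0.0727273, 0.0266667, 0.333333, 0.258065 ms; sum = 0.690792 ms.
Propagation delays (d/s per hop): 0.0111638, 0.0018932, 3.83333, 5.66667 ms; sum = 9.51306 ms.
End-to-end = 10.2 ms.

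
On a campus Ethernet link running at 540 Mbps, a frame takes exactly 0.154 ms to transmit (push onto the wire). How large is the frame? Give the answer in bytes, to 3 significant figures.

L = R × t_tx = 540000000 b/s × 0.000154 s = 83160 bits.
In bytes: 83160 / 8 = 10400 bytes.

10400 bytes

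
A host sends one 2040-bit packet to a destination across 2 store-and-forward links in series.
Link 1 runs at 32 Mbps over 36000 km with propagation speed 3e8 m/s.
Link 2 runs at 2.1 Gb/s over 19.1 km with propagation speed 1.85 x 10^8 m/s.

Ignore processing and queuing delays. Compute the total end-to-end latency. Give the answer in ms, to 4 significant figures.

Transmission delays (L/R per hop): 0.06375, 0.000971429 ms; sum = 0.0647214 ms.
Propagation delays (d/s per hop): 120, 0.103243 ms; sum = 120.103 ms.
End-to-end = 120.2 ms.

120.2 ms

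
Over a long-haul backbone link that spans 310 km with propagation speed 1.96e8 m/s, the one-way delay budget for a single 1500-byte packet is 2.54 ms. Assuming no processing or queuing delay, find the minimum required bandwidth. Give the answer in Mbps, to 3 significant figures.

12.5 Mbps

L = 12000 bits.
Propagation delay = 310000 / 196000000 = 1.58163 ms.
Transmission budget = 2.54 − 1.58163 = 0.958367 ms.
R ≥ L / t_tx = 12000 bits / 0.000958367 s = 12.5 Mbps.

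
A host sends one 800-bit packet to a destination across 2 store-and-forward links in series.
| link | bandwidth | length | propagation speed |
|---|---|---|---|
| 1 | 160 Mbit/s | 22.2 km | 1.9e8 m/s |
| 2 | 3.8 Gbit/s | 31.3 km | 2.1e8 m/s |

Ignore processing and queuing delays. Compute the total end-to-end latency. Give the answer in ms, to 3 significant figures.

0.271 ms

Transmission delays (L/R per hop): 0.005, 0.000210526 ms; sum = 0.00521053 ms.
Propagation delays (d/s per hop): 0.116842, 0.149048 ms; sum = 0.26589 ms.
End-to-end = 0.271 ms.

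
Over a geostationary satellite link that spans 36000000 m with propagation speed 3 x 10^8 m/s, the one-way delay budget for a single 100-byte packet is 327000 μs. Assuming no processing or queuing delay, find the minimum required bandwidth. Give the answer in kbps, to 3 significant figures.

3.86 kbps

L = 800 bits.
Propagation delay = 36000000 / 300000000 = 120000 μs.
Transmission budget = 327000 − 120000 = 207000 μs.
R ≥ L / t_tx = 800 bits / 0.207 s = 3.86 kbps.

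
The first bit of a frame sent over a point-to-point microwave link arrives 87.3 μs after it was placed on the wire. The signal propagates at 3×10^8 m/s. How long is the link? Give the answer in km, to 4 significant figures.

26.19 km

d = s × t_prop = 300000000 × 8.73e-05 = 26.19 km.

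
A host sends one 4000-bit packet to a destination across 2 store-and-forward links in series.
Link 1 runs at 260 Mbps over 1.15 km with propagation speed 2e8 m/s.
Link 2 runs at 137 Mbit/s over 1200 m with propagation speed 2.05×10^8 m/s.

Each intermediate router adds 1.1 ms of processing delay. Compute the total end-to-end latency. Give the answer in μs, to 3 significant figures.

1160 μs

Transmission delays (L/R per hop): 15.3846, 29.1971 μs; sum = 44.5817 μs.
Propagation delays (d/s per hop): 5.75, 5.85366 μs; sum = 11.6037 μs.
Processing at 1 router(s): 1 × 1.1 ms = 1100 μs.
End-to-end = 1160 μs.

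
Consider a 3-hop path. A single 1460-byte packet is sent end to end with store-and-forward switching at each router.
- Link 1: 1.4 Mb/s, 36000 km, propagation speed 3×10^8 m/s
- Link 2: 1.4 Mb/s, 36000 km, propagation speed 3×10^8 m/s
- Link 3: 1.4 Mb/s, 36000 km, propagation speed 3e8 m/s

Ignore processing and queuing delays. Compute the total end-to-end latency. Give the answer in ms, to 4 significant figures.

L = 1460 × 8 = 11680 bits.
Transmission delay per hop = L/R = 11680/1400000 = 8.34286 ms; 3 hops → 25.0286 ms.
Propagation delays (d/s per hop): 120, 120, 120 ms; sum = 360 ms.
End-to-end = 385.0 ms.

385.0 ms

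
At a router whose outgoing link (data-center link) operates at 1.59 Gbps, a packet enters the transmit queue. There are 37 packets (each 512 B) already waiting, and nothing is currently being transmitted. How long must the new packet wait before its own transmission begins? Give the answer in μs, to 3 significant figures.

Each queued packet: L/R = 4096/1590000000 = 2.5761 μs.
37 queued → 95.3157 μs.
Queuing delay = 95.3 μs.

95.3 μs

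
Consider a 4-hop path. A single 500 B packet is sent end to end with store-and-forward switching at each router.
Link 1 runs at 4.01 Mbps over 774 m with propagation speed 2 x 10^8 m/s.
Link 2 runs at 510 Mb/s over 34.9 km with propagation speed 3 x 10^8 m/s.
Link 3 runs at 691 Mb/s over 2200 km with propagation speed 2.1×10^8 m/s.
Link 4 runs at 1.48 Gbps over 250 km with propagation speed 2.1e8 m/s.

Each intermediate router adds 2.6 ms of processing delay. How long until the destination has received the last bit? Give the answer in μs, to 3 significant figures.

L = 500 × 8 = 4000 bits.
Transmission delays (L/R per hop): 997.506, 7.84314, 5.78871, 2.7027 μs; sum = 1013.84 μs.
Propagation delays (d/s per hop): 3.87, 116.333, 10476.2, 1190.48 μs; sum = 11786.9 μs.
Processing at 3 router(s): 3 × 2.6 ms = 7800 μs.
End-to-end = 20600 μs.

20600 μs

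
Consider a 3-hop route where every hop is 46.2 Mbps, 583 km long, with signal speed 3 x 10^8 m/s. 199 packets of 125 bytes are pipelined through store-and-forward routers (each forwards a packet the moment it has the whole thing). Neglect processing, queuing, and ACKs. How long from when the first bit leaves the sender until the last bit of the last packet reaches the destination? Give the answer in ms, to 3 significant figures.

10.2 ms

Per-hop transmission t_tx = L/R = 1000/46200000 = 0.021645 ms.
Per-hop propagation t_prop = 583000/300000000 = 1.94333 ms.
Pipeline fill: first packet needs 3·t_tx to clear all hops; remaining 198 packets each add one t_tx.
Total = (3+199-1)·t_tx + 3·t_prop = 201·0.021645 + 3·1.94333 = 10.2 ms.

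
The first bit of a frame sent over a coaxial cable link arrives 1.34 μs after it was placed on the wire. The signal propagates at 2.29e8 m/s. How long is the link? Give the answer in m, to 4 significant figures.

306.9 m

d = s × t_prop = 229000000 × 1.34e-06 = 306.9 m.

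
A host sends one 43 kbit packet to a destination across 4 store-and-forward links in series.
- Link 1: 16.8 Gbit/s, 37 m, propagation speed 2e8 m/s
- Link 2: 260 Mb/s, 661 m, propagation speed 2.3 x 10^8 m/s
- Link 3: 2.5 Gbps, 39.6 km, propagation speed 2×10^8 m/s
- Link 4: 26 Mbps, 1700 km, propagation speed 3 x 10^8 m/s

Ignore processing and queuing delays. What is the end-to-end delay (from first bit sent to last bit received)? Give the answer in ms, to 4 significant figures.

7.707 ms

L = 43000 bits.
Transmission delays (L/R per hop): 0.00255952, 0.165385, 0.0172, 1.65385 ms; sum = 1.83899 ms.
Propagation delays (d/s per hop): 0.000185, 0.00287391, 0.198, 5.66667 ms; sum = 5.86773 ms.
End-to-end = 7.707 ms.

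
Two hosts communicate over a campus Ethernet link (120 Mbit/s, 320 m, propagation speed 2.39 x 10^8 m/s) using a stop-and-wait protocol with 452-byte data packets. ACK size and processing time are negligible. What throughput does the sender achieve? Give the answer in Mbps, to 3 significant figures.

110 Mbps

t_tx = L/R = 3616/120000000 = 3.01333e-05 s.
t_prop = 320/239000000 = 1.33891e-06 s; RTT = 2.67782e-06 s.
Cycle = t_tx + RTT = 3.28112e-05 s.
Throughput = L / cycle = 3616 / 3.28112e-05 = 110 Mbps.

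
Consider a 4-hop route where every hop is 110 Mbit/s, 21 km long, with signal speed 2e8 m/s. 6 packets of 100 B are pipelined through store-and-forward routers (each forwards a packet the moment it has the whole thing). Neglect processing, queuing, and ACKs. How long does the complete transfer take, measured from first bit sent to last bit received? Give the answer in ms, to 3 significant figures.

0.485 ms

Per-hop transmission t_tx = L/R = 800/110000000 = 0.00727273 ms.
Per-hop propagation t_prop = 21000/200000000 = 0.105 ms.
Pipeline fill: first packet needs 4·t_tx to clear all hops; remaining 5 packets each add one t_tx.
Total = (4+6-1)·t_tx + 4·t_prop = 9·0.00727273 + 4·0.105 = 0.485 ms.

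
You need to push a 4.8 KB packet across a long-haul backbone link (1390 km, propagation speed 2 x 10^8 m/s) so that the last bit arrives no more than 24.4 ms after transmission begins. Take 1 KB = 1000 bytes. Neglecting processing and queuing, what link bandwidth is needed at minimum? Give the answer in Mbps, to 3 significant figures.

L = 38400 bits.
Propagation delay = 1390000 / 200000000 = 6.95 ms.
Transmission budget = 24.4 − 6.95 = 17.45 ms.
R ≥ L / t_tx = 38400 bits / 0.01745 s = 2.20 Mbps.

2.20 Mbps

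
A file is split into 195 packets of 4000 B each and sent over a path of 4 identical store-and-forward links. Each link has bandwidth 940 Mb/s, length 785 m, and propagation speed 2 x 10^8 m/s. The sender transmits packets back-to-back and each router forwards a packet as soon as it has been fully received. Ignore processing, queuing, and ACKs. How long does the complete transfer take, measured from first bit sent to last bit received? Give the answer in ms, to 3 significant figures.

6.76 ms

Per-hop transmission t_tx = L/R = 32000/940000000 = 0.0340426 ms.
Per-hop propagation t_prop = 785/200000000 = 0.003925 ms.
Pipeline fill: first packet needs 4·t_tx to clear all hops; remaining 194 packets each add one t_tx.
Total = (4+195-1)·t_tx + 4·t_prop = 198·0.0340426 + 4·0.003925 = 6.76 ms.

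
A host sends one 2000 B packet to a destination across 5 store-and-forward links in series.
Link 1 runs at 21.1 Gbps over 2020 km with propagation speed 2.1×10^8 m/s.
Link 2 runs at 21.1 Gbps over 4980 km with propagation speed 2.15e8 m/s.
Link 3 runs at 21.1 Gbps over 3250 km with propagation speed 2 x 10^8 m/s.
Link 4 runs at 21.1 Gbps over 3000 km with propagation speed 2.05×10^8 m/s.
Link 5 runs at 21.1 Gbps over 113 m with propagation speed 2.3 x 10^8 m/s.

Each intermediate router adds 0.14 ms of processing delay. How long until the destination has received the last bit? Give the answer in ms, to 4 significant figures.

64.23 ms

L = 2000 × 8 = 16000 bits.
Transmission delay per hop = L/R = 16000/21100000000 = 0.000758294 ms; 5 hops → 0.00379147 ms.
Propagation delays (d/s per hop): 9.61905, 23.1628, 16.25, 14.6341, 0.000491304 ms; sum = 63.6665 ms.
Processing at 4 router(s): 4 × 0.14 ms = 0.56 ms.
End-to-end = 64.23 ms.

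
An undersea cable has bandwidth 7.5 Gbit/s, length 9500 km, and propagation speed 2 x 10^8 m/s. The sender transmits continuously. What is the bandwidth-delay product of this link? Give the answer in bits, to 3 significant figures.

356000000 bits

Propagation delay = 9500000 / 200000000 = 0.0475 s.
BDP = R × t_prop = 7500000000 × 0.0475 = 356250000 bits.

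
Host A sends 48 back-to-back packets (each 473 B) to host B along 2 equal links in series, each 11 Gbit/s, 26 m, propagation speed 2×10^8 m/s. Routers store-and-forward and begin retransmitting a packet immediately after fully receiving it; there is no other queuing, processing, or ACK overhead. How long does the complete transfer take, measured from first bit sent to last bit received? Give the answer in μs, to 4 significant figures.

Per-hop transmission t_tx = L/R = 3784/11000000000 = 0.344 μs.
Per-hop propagation t_prop = 26/200000000 = 0.13 μs.
Pipeline fill: first packet needs 2·t_tx to clear all hops; remaining 47 packets each add one t_tx.
Total = (2+48-1)·t_tx + 2·t_prop = 49·0.344 + 2·0.13 = 17.12 μs.

17.12 μs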